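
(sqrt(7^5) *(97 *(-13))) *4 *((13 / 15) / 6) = -1606514 *sqrt(7) / 45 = -94454.14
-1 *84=-84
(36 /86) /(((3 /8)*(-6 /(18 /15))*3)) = -16 /215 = -0.07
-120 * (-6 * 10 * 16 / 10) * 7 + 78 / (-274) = 80639.72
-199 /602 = -0.33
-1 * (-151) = 151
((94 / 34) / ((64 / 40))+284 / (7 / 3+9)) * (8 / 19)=3643 / 323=11.28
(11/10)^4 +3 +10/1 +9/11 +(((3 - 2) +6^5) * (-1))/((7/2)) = -242738949/110000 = -2206.72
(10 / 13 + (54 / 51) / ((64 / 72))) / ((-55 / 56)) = -24262 / 12155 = -2.00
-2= -2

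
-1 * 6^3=-216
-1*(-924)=924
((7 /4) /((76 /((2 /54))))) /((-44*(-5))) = 7 /1805760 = 0.00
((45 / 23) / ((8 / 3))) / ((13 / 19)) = 2565 / 2392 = 1.07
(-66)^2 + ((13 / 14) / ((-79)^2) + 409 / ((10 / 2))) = 1938741751 / 436870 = 4437.80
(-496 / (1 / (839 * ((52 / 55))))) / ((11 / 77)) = -151476416 / 55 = -2754116.65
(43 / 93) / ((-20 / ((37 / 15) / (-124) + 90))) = -7196609 / 3459600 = -2.08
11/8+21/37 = 575/296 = 1.94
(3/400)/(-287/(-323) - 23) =-969/2856800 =-0.00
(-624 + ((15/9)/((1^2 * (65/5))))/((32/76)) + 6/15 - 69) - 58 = -1170461/1560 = -750.30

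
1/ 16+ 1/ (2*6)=7/ 48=0.15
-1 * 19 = -19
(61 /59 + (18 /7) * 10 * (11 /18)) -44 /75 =500603 /30975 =16.16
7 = 7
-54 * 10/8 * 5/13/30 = -45/52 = -0.87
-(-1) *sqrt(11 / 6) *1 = sqrt(66) / 6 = 1.35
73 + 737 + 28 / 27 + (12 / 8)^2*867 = 298273 / 108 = 2761.79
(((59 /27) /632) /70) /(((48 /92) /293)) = 397601 /14333760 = 0.03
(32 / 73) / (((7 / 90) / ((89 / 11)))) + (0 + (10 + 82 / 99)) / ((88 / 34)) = 27703796 / 556479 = 49.78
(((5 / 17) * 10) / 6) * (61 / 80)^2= 3721 / 13056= 0.29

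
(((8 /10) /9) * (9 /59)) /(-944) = -0.00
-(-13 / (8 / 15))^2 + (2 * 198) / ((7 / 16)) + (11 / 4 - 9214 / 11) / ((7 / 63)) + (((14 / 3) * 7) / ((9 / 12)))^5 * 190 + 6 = 29783194927.60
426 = 426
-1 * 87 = -87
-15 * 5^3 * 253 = -474375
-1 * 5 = -5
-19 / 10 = -1.90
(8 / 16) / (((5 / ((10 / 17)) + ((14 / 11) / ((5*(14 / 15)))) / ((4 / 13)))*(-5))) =-22 / 2065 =-0.01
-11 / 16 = -0.69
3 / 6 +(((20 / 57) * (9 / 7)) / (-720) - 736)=-1173859 / 1596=-735.50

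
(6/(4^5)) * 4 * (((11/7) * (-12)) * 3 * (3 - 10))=297/32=9.28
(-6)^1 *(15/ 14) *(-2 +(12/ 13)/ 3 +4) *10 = -13500/ 91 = -148.35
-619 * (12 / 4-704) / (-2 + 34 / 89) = -38618791 / 144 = -268186.05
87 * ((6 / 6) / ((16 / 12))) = 261 / 4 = 65.25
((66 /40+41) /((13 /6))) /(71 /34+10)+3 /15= 16282 /8905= 1.83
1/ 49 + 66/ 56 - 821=-819.80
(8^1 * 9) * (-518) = -37296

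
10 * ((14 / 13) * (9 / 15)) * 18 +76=2500 / 13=192.31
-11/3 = -3.67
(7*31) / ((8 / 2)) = 217 / 4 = 54.25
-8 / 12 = -2 / 3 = -0.67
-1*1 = -1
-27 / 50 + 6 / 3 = 73 / 50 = 1.46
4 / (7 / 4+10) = 16 / 47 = 0.34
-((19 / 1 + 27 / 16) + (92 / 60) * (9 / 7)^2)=-91031 / 3920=-23.22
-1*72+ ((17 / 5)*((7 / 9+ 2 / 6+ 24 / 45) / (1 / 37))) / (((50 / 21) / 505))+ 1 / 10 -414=32543597 / 750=43391.46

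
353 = 353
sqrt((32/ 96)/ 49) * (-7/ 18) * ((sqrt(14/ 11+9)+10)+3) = sqrt(3) * (-143 -sqrt(1243))/ 594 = -0.52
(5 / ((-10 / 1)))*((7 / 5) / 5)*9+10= 437 / 50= 8.74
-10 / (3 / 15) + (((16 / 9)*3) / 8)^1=-148 / 3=-49.33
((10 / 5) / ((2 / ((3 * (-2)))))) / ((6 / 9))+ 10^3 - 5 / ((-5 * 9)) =991.11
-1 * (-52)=52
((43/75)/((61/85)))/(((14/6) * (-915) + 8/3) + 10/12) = -1462/3900645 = -0.00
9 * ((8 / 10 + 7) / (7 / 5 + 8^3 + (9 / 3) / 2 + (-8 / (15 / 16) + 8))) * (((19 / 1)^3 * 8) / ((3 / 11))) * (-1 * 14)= -456315552 / 1187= -384427.59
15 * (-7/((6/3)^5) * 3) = -315/32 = -9.84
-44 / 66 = -2 / 3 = -0.67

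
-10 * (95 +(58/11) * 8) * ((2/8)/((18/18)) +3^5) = -7341285/22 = -333694.77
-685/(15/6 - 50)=274/19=14.42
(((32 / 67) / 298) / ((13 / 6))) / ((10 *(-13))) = -48 / 8435635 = -0.00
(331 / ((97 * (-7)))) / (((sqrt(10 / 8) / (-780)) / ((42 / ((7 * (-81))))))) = -68848 * sqrt(5) / 6111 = -25.19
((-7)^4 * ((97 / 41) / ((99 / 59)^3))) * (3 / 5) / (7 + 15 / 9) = 47832152963 / 574632630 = 83.24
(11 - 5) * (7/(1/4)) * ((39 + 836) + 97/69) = 3386432/23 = 147236.17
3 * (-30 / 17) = -5.29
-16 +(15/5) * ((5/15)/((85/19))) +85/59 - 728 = -3722814/5015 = -742.34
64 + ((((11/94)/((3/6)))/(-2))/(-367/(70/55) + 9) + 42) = 106.00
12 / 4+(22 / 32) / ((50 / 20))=3.28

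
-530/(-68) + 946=32429/34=953.79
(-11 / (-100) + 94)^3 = 833503293531 / 1000000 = 833503.29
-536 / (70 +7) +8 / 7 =-64 / 11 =-5.82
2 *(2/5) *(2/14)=4/35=0.11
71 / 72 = 0.99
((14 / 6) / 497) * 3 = 1 / 71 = 0.01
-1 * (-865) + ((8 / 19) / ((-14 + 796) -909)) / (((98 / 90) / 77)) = 14606755 / 16891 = 864.77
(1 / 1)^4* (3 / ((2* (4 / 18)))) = 27 / 4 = 6.75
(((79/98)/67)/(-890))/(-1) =79/5843740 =0.00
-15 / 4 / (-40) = 3 / 32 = 0.09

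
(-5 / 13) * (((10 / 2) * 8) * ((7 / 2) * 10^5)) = -5384615.38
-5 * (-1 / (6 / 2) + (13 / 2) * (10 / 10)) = -185 / 6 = -30.83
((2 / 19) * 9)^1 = 18 / 19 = 0.95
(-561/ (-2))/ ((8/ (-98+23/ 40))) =-2186217/ 640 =-3415.96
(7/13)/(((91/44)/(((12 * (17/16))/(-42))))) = -187/2366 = -0.08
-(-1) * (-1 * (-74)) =74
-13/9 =-1.44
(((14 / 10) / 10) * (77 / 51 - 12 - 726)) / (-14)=37561 / 5100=7.36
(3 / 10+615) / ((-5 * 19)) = -6153 / 950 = -6.48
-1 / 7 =-0.14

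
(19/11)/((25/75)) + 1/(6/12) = 79/11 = 7.18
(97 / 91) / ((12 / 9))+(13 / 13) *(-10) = -3349 / 364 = -9.20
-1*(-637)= 637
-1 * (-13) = 13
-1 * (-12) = 12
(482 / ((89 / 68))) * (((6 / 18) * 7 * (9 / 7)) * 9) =884952 / 89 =9943.28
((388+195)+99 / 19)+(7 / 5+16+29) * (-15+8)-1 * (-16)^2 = 704 / 95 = 7.41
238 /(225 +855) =119 /540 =0.22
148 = 148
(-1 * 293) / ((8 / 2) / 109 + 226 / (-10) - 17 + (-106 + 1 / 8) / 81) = 103475880 / 14433791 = 7.17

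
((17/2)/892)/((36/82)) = 697/32112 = 0.02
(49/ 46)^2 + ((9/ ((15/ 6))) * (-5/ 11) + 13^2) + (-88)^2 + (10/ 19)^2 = 66488170871/ 8402636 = 7912.78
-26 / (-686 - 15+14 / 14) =13 / 350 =0.04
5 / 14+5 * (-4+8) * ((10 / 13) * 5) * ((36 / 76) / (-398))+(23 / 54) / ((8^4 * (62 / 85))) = 1253838165365 / 4718386003968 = 0.27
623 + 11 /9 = 624.22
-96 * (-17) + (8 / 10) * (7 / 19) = 155068 / 95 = 1632.29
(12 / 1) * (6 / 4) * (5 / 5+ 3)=72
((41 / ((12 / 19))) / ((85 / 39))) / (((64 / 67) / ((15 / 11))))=2035527 / 47872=42.52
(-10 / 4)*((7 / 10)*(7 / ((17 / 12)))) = -147 / 17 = -8.65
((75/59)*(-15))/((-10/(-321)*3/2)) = -408.05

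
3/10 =0.30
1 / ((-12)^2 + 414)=1 / 558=0.00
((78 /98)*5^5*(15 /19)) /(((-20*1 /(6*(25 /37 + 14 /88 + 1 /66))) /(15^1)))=-3252234375 /433048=-7510.10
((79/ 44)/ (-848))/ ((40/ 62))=-2449/ 746240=-0.00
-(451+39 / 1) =-490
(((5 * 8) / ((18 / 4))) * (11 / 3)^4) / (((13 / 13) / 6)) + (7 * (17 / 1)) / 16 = 37509877 / 3888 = 9647.60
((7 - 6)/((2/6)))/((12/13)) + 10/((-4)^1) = 3/4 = 0.75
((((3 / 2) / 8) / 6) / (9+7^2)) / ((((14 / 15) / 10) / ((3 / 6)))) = 0.00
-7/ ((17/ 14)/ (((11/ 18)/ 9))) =-539/ 1377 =-0.39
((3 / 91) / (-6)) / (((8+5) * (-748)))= 1 / 1769768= 0.00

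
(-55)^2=3025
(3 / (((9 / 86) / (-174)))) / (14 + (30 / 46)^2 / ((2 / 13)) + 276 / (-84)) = -36941128 / 99825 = -370.06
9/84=0.11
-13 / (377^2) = -1 / 10933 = -0.00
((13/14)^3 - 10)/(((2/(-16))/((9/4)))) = 227187/1372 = 165.59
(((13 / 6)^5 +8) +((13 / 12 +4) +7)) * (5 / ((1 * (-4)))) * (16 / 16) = -2637305 / 31104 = -84.79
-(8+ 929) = -937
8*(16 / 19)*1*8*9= 9216 / 19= 485.05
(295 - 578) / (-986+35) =283 / 951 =0.30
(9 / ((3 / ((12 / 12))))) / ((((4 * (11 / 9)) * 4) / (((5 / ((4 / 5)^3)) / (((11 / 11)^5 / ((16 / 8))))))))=16875 / 5632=3.00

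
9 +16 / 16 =10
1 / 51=0.02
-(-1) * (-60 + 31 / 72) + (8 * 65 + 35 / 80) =66365 / 144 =460.87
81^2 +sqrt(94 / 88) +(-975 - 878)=sqrt(517) / 22 +4708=4709.03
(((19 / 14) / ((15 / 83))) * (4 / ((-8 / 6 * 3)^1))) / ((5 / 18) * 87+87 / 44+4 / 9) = -104082 / 368515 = -0.28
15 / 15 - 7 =-6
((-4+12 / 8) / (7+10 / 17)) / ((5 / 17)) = -289 / 258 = -1.12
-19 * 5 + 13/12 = -1127/12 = -93.92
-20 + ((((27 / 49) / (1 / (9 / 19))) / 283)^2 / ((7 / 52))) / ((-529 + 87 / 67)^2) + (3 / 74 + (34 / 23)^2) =-52830423855608042339502325 / 2972308806627113546329996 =-17.77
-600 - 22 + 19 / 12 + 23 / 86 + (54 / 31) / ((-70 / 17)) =-347433589 / 559860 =-620.57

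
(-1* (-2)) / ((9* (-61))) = -2 / 549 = -0.00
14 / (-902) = -0.02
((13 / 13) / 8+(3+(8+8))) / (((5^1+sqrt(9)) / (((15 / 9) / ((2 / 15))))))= 3825 / 128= 29.88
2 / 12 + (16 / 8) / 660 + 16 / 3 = 5.50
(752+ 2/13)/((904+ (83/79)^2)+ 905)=30512249/73429577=0.42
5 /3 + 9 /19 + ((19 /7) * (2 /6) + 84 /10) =7611 /665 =11.45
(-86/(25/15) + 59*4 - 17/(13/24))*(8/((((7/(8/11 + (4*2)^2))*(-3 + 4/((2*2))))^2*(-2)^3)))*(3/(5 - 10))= 3781548768/1926925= 1962.48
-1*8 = -8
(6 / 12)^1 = 1 / 2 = 0.50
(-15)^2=225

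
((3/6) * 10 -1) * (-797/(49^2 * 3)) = -3188/7203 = -0.44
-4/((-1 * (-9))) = -4/9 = -0.44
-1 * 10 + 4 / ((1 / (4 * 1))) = 6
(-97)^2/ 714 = 9409/ 714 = 13.18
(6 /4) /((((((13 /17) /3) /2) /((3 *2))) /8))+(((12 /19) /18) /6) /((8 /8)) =1255837 /2223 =564.93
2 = 2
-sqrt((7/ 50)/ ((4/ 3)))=-sqrt(42)/ 20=-0.32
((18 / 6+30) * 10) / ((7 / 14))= 660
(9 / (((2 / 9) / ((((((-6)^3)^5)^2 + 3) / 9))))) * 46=45762301382191805085254253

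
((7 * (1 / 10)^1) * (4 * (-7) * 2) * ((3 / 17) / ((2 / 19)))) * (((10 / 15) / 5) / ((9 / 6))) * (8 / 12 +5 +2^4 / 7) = -177688 / 3825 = -46.45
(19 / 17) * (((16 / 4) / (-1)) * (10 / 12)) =-190 / 51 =-3.73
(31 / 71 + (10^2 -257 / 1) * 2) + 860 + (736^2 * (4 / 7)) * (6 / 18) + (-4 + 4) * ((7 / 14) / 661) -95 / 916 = 103726.52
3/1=3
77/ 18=4.28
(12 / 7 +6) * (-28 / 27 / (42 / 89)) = -16.95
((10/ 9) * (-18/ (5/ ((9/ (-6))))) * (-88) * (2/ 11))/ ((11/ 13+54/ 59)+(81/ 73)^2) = -196192464/ 6115883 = -32.08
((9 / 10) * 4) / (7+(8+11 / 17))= 153 / 665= 0.23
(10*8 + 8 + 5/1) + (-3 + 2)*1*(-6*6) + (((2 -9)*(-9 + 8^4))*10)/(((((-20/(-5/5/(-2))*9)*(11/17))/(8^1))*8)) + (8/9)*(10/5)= 538141/396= 1358.94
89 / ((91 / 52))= 356 / 7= 50.86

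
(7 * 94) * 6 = 3948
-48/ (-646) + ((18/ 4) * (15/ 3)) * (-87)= -1264497/ 646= -1957.43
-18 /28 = -9 /14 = -0.64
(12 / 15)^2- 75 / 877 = 12157 / 21925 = 0.55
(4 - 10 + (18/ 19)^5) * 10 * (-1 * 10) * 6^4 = 1680526569600/ 2476099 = 678699.26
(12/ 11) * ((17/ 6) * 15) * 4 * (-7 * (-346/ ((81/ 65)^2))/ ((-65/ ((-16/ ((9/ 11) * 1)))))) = 1712838400/ 19683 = 87021.21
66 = 66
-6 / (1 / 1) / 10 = -3 / 5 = -0.60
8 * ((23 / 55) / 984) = 0.00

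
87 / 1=87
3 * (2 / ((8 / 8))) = 6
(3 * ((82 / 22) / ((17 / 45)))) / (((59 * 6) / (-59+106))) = 86715 / 22066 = 3.93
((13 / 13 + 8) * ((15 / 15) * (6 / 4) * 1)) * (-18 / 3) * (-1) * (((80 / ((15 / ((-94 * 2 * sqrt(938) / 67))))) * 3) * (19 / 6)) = -771552 * sqrt(938) / 67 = -352688.92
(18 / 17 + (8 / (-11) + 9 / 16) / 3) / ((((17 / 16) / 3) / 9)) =81099 / 3179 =25.51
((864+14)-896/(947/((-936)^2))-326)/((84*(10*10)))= -98.61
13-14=-1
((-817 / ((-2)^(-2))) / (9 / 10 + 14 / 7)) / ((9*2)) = -16340 / 261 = -62.61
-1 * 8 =-8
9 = 9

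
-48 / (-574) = 24 / 287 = 0.08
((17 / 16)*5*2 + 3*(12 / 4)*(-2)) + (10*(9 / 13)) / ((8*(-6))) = -391 / 52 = -7.52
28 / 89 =0.31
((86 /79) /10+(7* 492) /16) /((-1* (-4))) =53.84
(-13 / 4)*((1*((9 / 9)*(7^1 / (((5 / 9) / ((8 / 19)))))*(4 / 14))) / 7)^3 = -9704448 / 294079625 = -0.03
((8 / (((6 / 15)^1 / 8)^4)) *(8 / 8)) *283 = 362240000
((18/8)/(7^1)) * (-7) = -9/4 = -2.25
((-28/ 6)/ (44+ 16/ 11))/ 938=-11/ 100500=-0.00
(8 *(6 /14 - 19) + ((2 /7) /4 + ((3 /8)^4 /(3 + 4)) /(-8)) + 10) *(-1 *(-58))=-921291053 /114688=-8033.02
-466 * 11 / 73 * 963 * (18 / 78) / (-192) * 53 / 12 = 43604319 / 121472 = 358.97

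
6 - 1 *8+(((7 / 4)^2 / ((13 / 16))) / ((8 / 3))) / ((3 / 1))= -159 / 104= -1.53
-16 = -16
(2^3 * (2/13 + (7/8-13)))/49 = -1245/637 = -1.95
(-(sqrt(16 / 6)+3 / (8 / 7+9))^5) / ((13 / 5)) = -10.27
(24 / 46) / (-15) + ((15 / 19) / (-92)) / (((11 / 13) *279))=-311317 / 8941020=-0.03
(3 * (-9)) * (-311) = 8397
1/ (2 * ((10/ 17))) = 17/ 20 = 0.85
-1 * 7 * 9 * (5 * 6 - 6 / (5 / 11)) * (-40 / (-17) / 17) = -42336 / 289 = -146.49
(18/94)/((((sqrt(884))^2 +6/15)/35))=525/69278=0.01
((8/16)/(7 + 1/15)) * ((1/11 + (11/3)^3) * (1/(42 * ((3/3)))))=18335/220374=0.08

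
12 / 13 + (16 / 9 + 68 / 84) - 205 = -165020 / 819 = -201.49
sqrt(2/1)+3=sqrt(2)+3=4.41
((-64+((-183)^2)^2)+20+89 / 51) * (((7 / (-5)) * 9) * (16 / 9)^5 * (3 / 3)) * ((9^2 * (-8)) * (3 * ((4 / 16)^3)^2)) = 819978586341376 / 6885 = 119096381458.44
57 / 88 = 0.65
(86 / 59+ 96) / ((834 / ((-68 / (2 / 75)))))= -2443750 / 8201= -297.98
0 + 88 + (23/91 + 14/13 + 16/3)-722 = -627.34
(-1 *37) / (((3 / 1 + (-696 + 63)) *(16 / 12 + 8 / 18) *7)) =37 / 7840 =0.00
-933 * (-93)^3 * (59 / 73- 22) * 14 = -16253572724298 / 73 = -222651681154.77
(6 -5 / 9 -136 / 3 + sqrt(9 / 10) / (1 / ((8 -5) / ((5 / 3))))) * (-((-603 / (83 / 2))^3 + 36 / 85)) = -5946382262228 / 48601895 + 2012494275378 * sqrt(10) / 1215047375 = -117111.06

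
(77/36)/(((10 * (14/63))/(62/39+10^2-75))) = 79849/3120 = 25.59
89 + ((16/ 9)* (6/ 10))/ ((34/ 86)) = 23383/ 255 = 91.70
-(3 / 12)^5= -1 / 1024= -0.00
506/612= 253/306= 0.83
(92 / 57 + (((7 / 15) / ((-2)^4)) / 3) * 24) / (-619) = -351 / 117610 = -0.00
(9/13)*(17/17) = 9/13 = 0.69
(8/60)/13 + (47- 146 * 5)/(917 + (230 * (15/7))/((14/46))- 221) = -2099719/7374510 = -0.28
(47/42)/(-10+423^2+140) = 0.00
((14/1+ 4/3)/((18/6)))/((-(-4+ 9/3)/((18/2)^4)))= 33534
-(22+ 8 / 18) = -202 / 9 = -22.44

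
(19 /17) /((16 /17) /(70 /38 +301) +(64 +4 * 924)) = 54663 /183897992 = 0.00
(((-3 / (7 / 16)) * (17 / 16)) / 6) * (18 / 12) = -51 / 28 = -1.82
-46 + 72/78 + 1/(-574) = -336377/7462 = -45.08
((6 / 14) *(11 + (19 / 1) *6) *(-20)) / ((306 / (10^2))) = -125000 / 357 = -350.14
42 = 42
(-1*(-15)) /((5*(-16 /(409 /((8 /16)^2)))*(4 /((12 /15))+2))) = -1227 /28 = -43.82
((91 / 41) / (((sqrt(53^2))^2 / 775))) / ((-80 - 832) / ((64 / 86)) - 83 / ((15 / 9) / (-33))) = 100750 / 68755893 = 0.00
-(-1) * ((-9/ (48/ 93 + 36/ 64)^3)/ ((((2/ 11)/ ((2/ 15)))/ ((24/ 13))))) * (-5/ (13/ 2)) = 193285914624/ 25879033375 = 7.47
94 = 94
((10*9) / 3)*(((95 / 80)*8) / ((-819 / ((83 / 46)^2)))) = -654455 / 577668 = -1.13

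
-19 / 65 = -0.29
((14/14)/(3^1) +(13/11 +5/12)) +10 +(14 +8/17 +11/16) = 81053/2992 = 27.09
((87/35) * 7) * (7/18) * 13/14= 6.28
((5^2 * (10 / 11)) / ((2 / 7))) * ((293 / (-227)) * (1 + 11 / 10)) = -215.61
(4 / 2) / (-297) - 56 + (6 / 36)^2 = -66503 / 1188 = -55.98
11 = 11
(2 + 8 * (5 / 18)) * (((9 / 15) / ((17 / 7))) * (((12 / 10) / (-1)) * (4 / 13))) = -0.39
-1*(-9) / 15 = 0.60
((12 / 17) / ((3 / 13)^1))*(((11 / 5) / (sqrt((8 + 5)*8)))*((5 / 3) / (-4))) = -11*sqrt(26) / 204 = -0.27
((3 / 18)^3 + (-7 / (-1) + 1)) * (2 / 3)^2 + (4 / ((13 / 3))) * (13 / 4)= 3187 / 486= 6.56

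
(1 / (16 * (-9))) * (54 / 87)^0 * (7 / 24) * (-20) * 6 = 35 / 144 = 0.24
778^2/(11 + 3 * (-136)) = -1524.64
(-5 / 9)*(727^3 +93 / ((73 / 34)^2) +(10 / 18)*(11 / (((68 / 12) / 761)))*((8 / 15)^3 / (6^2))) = -634403306567104427 / 2971903365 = -213467003.68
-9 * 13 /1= -117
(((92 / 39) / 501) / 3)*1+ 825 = 48359117 / 58617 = 825.00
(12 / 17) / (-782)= -6 / 6647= -0.00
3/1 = 3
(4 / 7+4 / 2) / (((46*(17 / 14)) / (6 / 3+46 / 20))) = 387 / 1955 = 0.20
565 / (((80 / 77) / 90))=391545 / 8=48943.12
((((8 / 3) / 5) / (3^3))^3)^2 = 262144 / 4412961507515625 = 0.00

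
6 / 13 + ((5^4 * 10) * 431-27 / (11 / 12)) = 385202104 / 143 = 2693721.01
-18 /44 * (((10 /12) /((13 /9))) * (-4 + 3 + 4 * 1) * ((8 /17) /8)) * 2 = -405 /4862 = -0.08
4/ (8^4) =1/ 1024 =0.00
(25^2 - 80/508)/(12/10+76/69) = 27377475/100838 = 271.50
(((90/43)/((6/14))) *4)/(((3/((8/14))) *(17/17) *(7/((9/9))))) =160/301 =0.53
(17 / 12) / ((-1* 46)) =-17 / 552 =-0.03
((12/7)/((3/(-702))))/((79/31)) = -87048/553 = -157.41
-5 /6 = -0.83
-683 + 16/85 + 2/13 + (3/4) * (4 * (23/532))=-401231039/587860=-682.53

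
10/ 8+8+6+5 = 81/ 4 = 20.25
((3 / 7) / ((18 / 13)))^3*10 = 10985 / 37044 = 0.30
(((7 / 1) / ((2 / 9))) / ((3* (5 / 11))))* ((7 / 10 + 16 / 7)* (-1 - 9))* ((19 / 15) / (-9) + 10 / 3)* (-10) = 990869 / 45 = 22019.31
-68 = -68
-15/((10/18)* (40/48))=-162/5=-32.40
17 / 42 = 0.40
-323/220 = -1.47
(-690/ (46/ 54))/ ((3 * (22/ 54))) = -7290/ 11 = -662.73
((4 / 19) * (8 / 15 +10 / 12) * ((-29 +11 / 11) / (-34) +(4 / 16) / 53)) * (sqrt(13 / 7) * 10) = 40795 * sqrt(91) / 119833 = 3.25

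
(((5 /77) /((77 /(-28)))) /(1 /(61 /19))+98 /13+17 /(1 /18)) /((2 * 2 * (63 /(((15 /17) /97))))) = 27324670 /2414899487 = 0.01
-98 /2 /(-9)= 49 /9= 5.44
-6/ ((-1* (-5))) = -6/ 5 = -1.20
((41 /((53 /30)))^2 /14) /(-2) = -378225 /19663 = -19.24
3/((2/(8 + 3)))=33/2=16.50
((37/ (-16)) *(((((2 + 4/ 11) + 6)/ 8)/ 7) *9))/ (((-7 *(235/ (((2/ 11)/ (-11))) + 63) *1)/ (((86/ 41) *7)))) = -329337/ 714972104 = -0.00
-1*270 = -270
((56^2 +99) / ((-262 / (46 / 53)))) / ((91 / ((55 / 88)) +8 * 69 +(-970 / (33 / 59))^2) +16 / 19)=-7697569275 / 2160822558374804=-0.00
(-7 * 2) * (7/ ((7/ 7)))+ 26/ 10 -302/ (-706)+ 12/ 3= -160566/ 1765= -90.97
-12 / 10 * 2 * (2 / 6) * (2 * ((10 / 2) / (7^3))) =-8 / 343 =-0.02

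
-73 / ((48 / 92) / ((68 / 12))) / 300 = -28543 / 10800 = -2.64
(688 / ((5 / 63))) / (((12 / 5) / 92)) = 332304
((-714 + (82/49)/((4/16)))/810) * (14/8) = -17329/11340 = -1.53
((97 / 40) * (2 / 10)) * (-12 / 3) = -97 / 50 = -1.94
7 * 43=301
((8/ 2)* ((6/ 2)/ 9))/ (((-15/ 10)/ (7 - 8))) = 8/ 9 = 0.89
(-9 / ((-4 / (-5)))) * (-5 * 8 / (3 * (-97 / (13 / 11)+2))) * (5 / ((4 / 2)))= -1625 / 347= -4.68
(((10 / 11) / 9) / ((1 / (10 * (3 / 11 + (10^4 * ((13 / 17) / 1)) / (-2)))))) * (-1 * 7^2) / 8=875812525 / 37026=23653.99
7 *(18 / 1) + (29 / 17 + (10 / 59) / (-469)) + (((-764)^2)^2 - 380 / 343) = 340701020542.60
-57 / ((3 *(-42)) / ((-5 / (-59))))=95 / 2478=0.04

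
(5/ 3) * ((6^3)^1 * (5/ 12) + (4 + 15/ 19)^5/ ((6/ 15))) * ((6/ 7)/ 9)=158236525375/ 155994237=1014.37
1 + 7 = 8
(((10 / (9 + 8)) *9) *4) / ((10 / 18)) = 648 / 17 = 38.12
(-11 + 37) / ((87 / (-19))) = -494 / 87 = -5.68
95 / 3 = 31.67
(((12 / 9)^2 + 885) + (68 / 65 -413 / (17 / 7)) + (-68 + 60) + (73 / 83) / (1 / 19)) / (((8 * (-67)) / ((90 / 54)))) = -599658677 / 265459896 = -2.26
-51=-51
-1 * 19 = -19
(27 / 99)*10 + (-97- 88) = -2005 / 11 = -182.27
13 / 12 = 1.08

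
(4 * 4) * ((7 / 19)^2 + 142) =820976 / 361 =2274.17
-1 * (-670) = 670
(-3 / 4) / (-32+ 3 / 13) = 39 / 1652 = 0.02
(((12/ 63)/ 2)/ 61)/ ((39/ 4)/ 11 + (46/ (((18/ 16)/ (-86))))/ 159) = -41976/ 570772181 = -0.00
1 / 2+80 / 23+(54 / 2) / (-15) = 501 / 230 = 2.18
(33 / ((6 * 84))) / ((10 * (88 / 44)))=11 / 3360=0.00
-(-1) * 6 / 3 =2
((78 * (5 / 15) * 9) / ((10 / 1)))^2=13689 / 25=547.56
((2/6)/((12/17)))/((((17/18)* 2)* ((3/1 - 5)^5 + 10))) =-1/88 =-0.01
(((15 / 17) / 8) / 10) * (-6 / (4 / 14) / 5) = -63 / 1360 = -0.05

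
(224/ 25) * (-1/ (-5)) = 224/ 125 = 1.79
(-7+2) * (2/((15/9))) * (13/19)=-78/19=-4.11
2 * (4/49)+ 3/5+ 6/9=1051/735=1.43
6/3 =2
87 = 87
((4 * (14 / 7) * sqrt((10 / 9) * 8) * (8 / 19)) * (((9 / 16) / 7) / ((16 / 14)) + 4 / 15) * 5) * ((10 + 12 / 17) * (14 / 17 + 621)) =112645.22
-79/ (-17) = 4.65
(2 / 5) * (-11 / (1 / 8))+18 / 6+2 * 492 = 4759 / 5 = 951.80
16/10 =8/5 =1.60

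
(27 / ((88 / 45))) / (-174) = -405 / 5104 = -0.08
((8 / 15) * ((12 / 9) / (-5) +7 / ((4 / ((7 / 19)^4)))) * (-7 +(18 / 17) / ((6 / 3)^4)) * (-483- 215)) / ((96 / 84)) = -4222843333219 / 7975645200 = -529.47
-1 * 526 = -526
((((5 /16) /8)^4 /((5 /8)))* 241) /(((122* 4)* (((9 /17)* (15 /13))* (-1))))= -1331525 /442113196032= -0.00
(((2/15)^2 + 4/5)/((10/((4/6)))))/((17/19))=3496/57375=0.06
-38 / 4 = -19 / 2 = -9.50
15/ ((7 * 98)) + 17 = 11677/ 686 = 17.02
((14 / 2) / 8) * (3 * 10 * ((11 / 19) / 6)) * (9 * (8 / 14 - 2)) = -2475 / 76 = -32.57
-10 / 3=-3.33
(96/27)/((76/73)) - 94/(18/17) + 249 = 27982/171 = 163.64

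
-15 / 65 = -3 / 13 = -0.23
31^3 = 29791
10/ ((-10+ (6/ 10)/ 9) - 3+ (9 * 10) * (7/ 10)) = 150/ 751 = 0.20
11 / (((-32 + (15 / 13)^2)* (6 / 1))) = -1859 / 31098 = -0.06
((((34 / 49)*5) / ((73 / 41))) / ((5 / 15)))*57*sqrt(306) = 3575610*sqrt(34) / 3577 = 5828.69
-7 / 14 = -1 / 2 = -0.50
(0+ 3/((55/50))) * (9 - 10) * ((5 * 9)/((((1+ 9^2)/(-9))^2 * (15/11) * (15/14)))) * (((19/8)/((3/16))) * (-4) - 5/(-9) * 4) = 82404/1681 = 49.02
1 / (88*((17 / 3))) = 3 / 1496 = 0.00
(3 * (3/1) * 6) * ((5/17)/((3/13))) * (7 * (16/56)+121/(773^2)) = 1398359430/10157993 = 137.66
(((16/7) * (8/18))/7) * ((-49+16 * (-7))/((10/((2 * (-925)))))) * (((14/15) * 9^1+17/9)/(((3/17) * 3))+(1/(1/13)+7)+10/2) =980134144/5103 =192070.18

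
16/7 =2.29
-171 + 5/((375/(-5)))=-2566/15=-171.07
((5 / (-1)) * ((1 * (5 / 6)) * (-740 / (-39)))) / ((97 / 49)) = -453250 / 11349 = -39.94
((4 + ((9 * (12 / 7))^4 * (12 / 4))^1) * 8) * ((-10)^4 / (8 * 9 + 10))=16326251680000 / 98441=165848088.50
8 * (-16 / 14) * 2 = -128 / 7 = -18.29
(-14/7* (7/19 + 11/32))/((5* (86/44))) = -4763/32680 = -0.15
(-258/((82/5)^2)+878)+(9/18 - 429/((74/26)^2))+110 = 2150742483/2301289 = 934.58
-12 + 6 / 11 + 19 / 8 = -799 / 88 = -9.08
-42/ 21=-2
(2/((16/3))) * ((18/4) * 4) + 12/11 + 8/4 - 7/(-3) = 1607/132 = 12.17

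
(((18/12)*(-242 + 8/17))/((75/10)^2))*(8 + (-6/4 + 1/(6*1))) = -32848/765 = -42.94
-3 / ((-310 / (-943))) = -2829 / 310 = -9.13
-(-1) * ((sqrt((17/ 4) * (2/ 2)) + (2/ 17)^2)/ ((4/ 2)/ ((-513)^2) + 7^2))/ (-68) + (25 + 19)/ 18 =1393797189817/ 570190728411 - 263169 * sqrt(17)/ 1753758488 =2.44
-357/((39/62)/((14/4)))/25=-79.46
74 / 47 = 1.57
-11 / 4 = -2.75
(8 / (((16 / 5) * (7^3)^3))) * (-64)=-160 / 40353607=-0.00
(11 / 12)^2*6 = 121 / 24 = 5.04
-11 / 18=-0.61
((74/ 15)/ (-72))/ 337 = -37/ 181980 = -0.00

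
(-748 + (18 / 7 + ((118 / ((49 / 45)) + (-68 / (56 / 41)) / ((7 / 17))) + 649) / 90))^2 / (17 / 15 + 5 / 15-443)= -4712238051361 / 3816437520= -1234.72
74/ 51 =1.45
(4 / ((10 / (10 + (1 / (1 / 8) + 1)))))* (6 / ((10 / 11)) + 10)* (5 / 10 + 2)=1577 / 5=315.40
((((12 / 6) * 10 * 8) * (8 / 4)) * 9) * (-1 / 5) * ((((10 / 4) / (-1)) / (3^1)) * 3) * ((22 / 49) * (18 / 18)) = 31680 / 49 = 646.53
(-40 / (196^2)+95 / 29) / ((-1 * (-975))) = 30403 / 9051770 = 0.00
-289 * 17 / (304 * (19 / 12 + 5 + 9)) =-867 / 836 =-1.04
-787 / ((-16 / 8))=393.50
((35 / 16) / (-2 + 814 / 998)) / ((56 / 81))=-67365 / 25216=-2.67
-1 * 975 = -975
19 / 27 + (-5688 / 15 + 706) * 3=981.10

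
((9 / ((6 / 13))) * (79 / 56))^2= 9492561 / 12544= 756.74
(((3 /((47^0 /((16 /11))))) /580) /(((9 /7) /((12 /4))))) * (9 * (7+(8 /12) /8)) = 357 /319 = 1.12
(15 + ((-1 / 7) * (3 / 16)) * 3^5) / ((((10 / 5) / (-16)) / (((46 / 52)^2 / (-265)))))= 503079 / 2507960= 0.20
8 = 8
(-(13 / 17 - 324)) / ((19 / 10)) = 54950 / 323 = 170.12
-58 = -58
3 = 3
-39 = -39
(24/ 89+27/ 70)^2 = 16670889/ 38812900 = 0.43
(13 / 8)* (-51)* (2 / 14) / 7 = -663 / 392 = -1.69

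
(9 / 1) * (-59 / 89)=-531 / 89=-5.97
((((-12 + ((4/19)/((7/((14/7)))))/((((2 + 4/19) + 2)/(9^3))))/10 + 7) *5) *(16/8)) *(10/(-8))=-4789/56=-85.52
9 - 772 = -763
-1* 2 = -2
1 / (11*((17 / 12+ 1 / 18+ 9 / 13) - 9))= -468 / 35189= -0.01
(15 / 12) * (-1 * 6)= -15 / 2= -7.50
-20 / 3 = -6.67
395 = 395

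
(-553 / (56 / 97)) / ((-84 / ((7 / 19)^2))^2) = -375487 / 150129792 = -0.00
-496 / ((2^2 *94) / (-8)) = 496 / 47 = 10.55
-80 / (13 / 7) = -560 / 13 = -43.08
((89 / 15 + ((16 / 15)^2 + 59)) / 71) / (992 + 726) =7433 / 13722525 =0.00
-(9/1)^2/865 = -81/865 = -0.09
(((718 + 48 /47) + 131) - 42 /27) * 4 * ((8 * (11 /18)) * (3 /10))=31583288 /6345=4977.67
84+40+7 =131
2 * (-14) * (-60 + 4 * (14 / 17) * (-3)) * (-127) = -4224528 / 17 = -248501.65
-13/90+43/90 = 0.33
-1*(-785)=785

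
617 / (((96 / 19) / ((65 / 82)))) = 96.80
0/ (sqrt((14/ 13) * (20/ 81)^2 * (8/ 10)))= 0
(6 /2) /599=0.01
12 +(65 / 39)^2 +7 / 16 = 2191 / 144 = 15.22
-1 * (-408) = 408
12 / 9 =4 / 3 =1.33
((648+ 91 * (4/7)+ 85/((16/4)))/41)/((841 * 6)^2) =0.00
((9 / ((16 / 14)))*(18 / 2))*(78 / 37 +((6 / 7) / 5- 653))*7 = -322838.69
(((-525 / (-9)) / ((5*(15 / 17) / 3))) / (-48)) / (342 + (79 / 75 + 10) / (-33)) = -4675 / 1932848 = -0.00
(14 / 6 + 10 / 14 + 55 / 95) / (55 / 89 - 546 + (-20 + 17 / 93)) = -3992273 / 622194482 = -0.01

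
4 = 4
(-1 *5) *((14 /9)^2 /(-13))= 0.93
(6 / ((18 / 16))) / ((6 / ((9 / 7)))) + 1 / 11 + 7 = 634 / 77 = 8.23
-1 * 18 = -18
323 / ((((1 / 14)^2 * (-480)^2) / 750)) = 79135 / 384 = 206.08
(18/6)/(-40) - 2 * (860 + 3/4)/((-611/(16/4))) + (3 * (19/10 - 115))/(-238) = 36705479/2908360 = 12.62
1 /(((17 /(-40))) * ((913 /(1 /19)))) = -40 /294899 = -0.00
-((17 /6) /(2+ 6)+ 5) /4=-257 /192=-1.34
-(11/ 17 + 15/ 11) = -376/ 187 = -2.01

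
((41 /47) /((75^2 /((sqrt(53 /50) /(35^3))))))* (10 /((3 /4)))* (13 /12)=533* sqrt(106) /102015703125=0.00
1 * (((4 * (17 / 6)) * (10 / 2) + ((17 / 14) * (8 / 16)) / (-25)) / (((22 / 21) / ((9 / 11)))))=44.24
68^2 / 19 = 4624 / 19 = 243.37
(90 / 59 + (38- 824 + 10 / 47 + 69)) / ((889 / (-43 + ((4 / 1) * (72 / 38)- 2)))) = 1410212331 / 46838743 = 30.11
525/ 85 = 105/ 17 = 6.18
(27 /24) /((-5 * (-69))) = 0.00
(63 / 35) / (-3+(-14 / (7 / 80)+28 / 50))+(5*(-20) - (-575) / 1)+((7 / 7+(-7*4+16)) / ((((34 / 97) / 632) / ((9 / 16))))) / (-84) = 4699624339 / 7732144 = 607.80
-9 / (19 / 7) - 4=-139 / 19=-7.32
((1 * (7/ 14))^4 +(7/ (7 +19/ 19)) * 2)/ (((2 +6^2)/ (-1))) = -29/ 608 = -0.05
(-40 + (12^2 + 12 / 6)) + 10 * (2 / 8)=217 / 2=108.50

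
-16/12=-4/3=-1.33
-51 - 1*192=-243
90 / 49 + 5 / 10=229 / 98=2.34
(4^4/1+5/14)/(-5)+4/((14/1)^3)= -87928/1715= -51.27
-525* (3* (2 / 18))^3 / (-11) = 175 / 99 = 1.77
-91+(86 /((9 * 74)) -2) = -92.87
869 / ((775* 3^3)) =869 / 20925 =0.04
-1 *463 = -463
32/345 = 0.09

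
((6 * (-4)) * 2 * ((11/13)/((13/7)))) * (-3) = 11088/169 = 65.61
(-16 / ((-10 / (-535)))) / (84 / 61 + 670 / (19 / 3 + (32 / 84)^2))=-74590556 / 9131829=-8.17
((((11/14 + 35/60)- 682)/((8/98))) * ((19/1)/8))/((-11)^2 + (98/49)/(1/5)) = -7604009/50304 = -151.16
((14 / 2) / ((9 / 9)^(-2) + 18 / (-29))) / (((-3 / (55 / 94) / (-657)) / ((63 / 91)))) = 2000565 / 1222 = 1637.12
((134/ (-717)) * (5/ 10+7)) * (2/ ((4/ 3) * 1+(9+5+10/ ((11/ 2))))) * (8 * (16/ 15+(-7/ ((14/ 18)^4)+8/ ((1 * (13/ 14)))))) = 3725157656/ 301593383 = 12.35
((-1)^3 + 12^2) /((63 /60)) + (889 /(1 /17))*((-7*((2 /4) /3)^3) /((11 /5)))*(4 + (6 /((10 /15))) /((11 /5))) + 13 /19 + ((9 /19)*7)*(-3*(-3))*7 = -5059315391 /3476088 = -1455.46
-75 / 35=-15 / 7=-2.14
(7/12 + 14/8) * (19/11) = 133/33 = 4.03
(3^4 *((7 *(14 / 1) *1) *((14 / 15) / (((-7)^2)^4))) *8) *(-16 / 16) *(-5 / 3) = 288 / 16807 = 0.02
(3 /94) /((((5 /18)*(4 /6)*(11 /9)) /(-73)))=-53217 /5170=-10.29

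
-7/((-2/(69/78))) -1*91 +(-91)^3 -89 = -39194891/52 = -753747.90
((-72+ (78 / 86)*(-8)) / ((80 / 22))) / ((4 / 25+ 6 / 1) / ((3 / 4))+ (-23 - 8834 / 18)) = 105435 / 2445668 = 0.04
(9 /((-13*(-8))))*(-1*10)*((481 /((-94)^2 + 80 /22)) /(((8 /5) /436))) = -29975 /2336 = -12.83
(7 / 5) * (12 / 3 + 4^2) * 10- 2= 278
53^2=2809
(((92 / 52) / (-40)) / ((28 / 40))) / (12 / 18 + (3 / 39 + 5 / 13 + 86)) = -69 / 95144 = -0.00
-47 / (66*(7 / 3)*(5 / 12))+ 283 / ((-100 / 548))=-2986777 / 1925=-1551.57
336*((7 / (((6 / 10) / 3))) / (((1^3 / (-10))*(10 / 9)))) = -105840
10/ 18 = 5/ 9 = 0.56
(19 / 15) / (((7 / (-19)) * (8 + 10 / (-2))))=-361 / 315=-1.15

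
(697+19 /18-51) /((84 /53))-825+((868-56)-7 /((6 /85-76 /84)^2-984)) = 1872441078525565 /4737138757848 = 395.27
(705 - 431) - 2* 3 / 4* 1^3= 545 / 2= 272.50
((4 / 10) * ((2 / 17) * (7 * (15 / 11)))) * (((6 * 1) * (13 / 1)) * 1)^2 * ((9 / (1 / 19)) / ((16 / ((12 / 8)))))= 16385733 / 374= 43812.12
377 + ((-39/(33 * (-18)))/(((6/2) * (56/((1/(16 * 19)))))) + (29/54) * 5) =379.69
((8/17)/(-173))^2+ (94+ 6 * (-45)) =-1522308592/8649481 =-176.00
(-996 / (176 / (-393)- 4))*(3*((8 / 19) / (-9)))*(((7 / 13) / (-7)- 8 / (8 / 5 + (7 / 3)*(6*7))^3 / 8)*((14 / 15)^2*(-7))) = -22198271018644 / 1505773336275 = -14.74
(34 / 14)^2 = 289 / 49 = 5.90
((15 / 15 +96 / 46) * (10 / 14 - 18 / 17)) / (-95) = 2911 / 260015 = 0.01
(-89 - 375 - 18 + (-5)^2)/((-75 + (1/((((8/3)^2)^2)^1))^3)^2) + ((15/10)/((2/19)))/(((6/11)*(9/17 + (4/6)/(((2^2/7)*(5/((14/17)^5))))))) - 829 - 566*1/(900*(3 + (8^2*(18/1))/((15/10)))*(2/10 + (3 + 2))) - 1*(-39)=-104785791573127161525134656954202090953421/140126557875551932901392037828782019880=-747.79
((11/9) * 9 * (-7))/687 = -77/687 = -0.11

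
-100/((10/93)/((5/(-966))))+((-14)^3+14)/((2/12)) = -2636405/161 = -16375.19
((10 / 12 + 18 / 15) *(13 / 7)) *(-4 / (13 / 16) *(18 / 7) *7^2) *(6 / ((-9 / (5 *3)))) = 23424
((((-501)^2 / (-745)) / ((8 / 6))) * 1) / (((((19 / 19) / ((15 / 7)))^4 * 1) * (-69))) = 2541385125 / 32912908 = 77.22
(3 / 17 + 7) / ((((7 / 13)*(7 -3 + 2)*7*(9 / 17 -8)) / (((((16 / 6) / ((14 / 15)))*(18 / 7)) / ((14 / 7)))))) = -47580 / 304927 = -0.16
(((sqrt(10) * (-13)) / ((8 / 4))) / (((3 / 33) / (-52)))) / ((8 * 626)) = 1859 * sqrt(10) / 2504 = 2.35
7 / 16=0.44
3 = 3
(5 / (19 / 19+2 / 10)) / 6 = 25 / 36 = 0.69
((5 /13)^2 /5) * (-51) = -1.51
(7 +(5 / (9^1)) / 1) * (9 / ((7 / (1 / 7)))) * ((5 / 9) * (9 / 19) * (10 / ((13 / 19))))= 3400 / 637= 5.34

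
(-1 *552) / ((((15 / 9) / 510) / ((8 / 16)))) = -84456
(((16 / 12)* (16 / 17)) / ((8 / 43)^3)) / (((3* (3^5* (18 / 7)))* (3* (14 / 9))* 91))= 79507 / 324795744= 0.00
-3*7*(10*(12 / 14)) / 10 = -18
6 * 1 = 6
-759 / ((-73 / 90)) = 68310 / 73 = 935.75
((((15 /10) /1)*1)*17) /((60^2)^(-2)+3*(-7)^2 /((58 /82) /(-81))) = -9583920000 /6326903519971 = -0.00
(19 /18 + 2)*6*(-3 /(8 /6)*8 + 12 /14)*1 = -2200 /7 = -314.29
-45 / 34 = -1.32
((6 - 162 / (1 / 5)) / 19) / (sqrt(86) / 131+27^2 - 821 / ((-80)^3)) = -2636738409376524288000 / 45424805593109152878419+27610054656000000 * sqrt(86) / 45424805593109152878419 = -0.06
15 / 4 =3.75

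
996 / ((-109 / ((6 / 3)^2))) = -3984 / 109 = -36.55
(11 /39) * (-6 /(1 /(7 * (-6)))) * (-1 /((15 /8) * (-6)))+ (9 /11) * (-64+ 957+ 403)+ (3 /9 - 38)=2207237 /2145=1029.01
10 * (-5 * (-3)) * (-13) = -1950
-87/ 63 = -29/ 21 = -1.38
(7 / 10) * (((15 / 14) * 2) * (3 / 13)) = 9 / 26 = 0.35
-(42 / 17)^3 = -74088 / 4913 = -15.08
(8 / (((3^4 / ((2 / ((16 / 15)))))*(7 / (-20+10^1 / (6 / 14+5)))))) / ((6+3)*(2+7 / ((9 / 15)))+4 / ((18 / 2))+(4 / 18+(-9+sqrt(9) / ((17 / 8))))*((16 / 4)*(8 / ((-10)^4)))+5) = -6109375 / 1633272718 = -0.00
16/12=4/3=1.33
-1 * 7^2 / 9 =-49 / 9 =-5.44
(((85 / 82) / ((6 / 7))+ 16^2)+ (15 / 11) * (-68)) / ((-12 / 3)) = -890177 / 21648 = -41.12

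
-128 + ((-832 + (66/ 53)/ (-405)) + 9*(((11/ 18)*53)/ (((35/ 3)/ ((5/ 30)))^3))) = -942401544127/ 981666000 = -960.00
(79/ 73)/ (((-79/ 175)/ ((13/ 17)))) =-2275/ 1241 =-1.83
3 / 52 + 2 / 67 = 305 / 3484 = 0.09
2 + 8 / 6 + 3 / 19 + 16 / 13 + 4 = 6463 / 741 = 8.72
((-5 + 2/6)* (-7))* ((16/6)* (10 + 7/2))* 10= 11760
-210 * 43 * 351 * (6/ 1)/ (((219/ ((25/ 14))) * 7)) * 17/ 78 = -2467125/ 511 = -4828.03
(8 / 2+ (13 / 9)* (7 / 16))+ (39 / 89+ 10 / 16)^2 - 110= -475583891 / 4562496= -104.24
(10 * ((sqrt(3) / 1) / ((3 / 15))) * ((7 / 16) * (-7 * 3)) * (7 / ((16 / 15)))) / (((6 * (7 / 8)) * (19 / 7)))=-128625 * sqrt(3) / 608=-366.42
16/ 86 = 8/ 43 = 0.19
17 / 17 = 1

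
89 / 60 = 1.48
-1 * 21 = -21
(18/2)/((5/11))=99/5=19.80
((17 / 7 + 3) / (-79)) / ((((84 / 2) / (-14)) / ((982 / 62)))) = 18658 / 51429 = 0.36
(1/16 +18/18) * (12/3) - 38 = -135/4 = -33.75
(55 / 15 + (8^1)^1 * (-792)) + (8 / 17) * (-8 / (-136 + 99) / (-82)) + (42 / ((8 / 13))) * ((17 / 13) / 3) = -1950448243 / 309468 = -6302.58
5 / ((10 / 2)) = 1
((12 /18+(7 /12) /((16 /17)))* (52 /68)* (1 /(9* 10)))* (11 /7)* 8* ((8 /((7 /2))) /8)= 0.04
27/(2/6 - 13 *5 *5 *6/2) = -81/2924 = -0.03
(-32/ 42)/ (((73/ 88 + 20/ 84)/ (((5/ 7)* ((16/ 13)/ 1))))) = -112640/ 179543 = -0.63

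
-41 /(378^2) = -41 /142884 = -0.00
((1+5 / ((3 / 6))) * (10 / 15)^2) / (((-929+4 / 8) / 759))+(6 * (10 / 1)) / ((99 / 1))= -207764 / 61281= -3.39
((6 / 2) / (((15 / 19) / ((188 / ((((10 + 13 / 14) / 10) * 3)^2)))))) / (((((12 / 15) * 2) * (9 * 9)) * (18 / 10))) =0.28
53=53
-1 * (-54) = 54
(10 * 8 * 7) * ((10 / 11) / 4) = 1400 / 11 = 127.27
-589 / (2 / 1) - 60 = -709 / 2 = -354.50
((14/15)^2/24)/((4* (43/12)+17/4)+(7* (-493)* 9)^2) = 98/2604586048875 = 0.00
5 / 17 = 0.29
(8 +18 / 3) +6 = 20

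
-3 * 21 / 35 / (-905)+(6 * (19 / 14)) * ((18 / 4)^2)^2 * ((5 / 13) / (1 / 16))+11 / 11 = 8461642219 / 411775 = 20549.19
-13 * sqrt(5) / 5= -5.81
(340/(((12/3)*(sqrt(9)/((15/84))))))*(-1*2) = -425/42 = -10.12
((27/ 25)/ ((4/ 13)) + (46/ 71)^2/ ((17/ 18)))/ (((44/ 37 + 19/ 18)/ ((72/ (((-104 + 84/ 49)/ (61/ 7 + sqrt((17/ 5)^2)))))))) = -43062998479416/ 2866618210625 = -15.02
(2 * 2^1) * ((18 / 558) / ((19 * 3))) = 0.00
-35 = -35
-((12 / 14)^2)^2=-1296 / 2401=-0.54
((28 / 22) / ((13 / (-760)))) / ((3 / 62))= -659680 / 429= -1537.72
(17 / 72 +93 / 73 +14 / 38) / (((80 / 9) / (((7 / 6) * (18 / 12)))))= 262633 / 710144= 0.37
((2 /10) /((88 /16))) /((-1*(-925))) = 2 /50875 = 0.00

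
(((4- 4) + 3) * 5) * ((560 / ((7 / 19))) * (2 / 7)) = 45600 / 7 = 6514.29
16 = 16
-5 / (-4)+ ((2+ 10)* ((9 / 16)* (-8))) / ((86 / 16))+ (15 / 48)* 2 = -2811 / 344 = -8.17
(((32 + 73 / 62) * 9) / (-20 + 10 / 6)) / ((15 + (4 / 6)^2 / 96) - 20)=545292 / 167245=3.26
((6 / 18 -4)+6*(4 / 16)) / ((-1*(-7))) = -13 / 42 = -0.31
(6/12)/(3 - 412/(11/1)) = -11/758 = -0.01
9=9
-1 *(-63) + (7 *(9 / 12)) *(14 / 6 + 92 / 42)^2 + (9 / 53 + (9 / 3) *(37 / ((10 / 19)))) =8492419 / 22260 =381.51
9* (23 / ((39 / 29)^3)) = 560947 / 6591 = 85.11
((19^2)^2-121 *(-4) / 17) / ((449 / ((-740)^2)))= 1213449291600 / 7633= 158974098.21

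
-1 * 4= -4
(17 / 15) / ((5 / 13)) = 221 / 75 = 2.95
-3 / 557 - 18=-10029 / 557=-18.01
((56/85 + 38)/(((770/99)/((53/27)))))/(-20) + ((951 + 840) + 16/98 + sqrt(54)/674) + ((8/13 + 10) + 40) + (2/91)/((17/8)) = 3* sqrt(6)/674 + 29909175311/16243500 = 1841.31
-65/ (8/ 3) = -195/ 8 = -24.38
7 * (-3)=-21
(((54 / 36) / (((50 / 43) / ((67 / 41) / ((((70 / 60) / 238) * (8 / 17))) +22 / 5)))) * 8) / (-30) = -12566707 / 51250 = -245.20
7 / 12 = 0.58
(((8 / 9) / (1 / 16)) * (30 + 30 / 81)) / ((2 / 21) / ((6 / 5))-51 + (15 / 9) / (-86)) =-63185920 / 7451811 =-8.48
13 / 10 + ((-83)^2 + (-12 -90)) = 67883 / 10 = 6788.30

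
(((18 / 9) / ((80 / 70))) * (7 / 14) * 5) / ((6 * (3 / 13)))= 455 / 144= 3.16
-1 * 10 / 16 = -5 / 8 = -0.62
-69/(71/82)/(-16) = 2829/568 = 4.98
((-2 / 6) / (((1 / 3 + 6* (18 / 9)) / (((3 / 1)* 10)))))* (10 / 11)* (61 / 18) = -3050 / 1221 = -2.50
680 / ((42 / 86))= 29240 / 21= 1392.38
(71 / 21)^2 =5041 / 441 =11.43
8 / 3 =2.67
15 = 15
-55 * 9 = -495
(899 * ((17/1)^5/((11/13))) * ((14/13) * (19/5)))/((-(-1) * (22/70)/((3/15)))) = 2376752586866/605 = 3928516672.51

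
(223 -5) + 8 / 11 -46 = 1900 / 11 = 172.73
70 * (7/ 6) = 245/ 3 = 81.67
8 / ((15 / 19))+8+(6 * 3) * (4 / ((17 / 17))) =1352 / 15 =90.13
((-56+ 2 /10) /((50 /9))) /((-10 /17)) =42687 /2500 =17.07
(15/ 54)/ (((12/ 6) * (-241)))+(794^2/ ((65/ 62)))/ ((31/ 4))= 43757301563/ 563940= 77592.12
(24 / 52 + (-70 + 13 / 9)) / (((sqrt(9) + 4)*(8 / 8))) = -7967 / 819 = -9.73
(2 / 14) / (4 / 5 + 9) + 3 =1034 / 343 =3.01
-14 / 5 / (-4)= 7 / 10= 0.70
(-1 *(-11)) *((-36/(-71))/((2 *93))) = 66/2201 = 0.03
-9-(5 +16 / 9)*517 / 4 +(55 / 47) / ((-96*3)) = -885.03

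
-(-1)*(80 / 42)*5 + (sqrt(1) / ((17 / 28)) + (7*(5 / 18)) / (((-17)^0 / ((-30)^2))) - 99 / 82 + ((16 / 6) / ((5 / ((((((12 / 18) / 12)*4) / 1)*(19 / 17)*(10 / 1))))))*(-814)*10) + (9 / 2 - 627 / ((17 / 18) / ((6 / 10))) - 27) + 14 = -6210725102 / 658665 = -9429.26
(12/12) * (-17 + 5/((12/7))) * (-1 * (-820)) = -34645/3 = -11548.33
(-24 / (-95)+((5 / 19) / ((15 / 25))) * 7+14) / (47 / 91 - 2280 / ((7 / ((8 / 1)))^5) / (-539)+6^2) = 581413946113 / 1502425213845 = 0.39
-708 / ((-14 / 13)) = 4602 / 7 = 657.43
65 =65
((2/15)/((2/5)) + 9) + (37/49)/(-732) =111577/11956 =9.33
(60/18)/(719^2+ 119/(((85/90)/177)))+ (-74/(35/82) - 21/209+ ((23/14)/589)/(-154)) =-1781907338974379/10272021832380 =-173.47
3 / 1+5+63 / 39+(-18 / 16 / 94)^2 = 70689053 / 7351552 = 9.62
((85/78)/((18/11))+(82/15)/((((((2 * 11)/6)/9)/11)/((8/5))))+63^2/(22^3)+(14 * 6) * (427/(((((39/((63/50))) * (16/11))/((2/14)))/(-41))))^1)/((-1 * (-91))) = -5911962181/121467060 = -48.67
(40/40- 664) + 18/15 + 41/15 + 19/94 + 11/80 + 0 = -7430441/11280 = -658.73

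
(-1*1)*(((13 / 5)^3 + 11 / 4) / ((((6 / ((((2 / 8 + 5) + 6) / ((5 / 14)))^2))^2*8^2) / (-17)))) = 302406091659 / 2048000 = 147659.22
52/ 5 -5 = 27/ 5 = 5.40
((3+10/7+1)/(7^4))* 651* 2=7068/2401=2.94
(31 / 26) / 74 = 31 / 1924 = 0.02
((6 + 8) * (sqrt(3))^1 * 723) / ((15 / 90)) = 60732 * sqrt(3) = 105190.91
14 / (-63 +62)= -14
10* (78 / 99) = 260 / 33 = 7.88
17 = 17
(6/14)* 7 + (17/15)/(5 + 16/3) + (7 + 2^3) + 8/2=3427/155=22.11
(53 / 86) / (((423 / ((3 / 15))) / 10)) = 53 / 18189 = 0.00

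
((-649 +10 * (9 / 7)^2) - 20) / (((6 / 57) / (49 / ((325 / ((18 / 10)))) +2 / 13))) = -419747259 / 159250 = -2635.78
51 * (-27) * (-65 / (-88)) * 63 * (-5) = 28194075 / 88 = 320387.22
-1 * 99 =-99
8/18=4/9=0.44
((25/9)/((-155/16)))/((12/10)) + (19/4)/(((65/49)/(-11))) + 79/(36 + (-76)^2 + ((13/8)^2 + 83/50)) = -8913944639453/225021038580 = -39.61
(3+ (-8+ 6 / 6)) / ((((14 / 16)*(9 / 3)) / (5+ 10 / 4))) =-80 / 7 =-11.43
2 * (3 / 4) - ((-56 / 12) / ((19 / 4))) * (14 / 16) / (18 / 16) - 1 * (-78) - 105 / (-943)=77764723 / 967518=80.38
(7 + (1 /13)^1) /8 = 23 /26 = 0.88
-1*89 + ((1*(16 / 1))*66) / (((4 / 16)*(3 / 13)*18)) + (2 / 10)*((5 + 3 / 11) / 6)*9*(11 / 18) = 928.86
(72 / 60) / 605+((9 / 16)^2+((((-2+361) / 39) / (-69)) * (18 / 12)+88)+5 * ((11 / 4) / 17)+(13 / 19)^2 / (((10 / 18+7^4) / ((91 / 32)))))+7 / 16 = 4117060798415239003 / 46070090151571200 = 89.37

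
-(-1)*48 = 48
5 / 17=0.29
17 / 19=0.89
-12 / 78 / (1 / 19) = -38 / 13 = -2.92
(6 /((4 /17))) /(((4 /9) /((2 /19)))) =459 /76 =6.04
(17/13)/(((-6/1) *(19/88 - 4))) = 748/12987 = 0.06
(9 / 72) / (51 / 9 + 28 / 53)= 159 / 7880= 0.02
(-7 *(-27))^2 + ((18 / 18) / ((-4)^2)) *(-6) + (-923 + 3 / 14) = 1948679 / 56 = 34797.84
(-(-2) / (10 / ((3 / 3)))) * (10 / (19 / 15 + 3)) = 15 / 32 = 0.47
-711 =-711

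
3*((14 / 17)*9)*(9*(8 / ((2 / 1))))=13608 / 17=800.47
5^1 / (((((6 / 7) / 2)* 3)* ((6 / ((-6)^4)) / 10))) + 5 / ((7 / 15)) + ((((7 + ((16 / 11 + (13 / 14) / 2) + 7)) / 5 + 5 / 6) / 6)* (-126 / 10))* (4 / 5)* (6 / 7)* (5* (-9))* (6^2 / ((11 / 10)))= 71698071 / 4235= 16929.89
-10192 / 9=-1132.44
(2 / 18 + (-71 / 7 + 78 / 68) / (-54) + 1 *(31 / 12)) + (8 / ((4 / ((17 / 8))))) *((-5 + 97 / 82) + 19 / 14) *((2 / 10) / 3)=1425386 / 658665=2.16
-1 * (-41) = 41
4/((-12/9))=-3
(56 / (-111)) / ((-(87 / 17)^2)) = 16184 / 840159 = 0.02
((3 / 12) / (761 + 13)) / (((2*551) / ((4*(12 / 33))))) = 1 / 2345607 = 0.00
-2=-2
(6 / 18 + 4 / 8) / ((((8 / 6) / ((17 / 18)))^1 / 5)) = 425 / 144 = 2.95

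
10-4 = 6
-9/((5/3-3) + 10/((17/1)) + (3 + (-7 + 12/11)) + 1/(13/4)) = 65637/24406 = 2.69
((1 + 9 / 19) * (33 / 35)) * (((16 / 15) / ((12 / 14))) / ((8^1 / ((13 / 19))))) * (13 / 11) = 4732 / 27075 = 0.17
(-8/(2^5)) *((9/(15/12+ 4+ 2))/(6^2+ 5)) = -9/1189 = -0.01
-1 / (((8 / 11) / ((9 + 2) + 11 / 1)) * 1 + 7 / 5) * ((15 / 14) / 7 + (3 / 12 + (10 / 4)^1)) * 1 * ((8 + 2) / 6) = -1721225 / 509796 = -3.38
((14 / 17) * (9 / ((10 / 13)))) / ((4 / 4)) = 819 / 85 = 9.64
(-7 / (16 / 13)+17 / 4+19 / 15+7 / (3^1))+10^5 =8000173 / 80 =100002.16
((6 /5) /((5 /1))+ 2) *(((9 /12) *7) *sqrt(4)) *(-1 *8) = -4704 /25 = -188.16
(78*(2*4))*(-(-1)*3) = 1872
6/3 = 2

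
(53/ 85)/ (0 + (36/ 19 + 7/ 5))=1007/ 5321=0.19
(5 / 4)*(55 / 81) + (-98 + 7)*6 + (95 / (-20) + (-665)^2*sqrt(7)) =-44542 / 81 + 442225*sqrt(7) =1169467.47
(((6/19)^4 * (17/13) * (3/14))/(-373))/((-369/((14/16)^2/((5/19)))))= 3213/54545237240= 0.00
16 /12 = 1.33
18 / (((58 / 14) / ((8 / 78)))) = 168 / 377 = 0.45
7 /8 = 0.88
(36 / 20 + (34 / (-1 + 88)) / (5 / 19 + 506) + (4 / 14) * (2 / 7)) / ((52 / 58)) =385947503 / 183819090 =2.10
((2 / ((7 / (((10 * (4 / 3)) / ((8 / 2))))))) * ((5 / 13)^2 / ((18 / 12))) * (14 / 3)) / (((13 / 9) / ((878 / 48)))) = 109750 / 19773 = 5.55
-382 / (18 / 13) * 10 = -24830 / 9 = -2758.89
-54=-54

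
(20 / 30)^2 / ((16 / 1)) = 0.03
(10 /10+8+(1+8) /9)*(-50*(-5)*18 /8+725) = 12875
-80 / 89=-0.90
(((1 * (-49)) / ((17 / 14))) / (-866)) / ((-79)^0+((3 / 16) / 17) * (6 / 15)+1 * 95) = 0.00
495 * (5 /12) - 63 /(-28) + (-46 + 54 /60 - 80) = 417 /5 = 83.40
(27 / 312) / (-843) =-3 / 29224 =-0.00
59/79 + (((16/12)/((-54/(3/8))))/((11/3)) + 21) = 680249/31284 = 21.74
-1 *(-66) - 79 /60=3881 /60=64.68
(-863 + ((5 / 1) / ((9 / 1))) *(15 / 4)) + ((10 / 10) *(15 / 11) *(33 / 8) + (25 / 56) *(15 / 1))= -35641 / 42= -848.60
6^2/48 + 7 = 31/4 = 7.75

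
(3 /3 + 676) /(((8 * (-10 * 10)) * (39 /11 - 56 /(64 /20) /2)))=7447 /45800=0.16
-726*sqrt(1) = -726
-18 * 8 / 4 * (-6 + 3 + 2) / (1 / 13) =468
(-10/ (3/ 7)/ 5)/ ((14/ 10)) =-10/ 3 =-3.33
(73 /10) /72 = 73 /720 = 0.10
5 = 5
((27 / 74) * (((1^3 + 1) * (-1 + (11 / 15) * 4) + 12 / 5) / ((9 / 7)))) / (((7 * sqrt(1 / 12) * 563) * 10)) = 47 * sqrt(3) / 520775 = 0.00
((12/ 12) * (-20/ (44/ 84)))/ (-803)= 0.05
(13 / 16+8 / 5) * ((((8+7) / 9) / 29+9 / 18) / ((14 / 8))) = 18721 / 24360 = 0.77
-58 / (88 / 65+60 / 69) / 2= -43355 / 3324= -13.04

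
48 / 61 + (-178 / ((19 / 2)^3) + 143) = 60073425 / 418399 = 143.58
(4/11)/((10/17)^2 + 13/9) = 10404/51227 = 0.20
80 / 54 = 40 / 27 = 1.48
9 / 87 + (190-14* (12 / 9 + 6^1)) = 7607 / 87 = 87.44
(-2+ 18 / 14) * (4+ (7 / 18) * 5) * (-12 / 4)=535 / 42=12.74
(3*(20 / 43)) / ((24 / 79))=395 / 86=4.59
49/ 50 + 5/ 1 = 299/ 50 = 5.98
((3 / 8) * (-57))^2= 29241 / 64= 456.89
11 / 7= 1.57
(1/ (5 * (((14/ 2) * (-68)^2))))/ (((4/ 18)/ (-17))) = -9/ 19040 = -0.00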